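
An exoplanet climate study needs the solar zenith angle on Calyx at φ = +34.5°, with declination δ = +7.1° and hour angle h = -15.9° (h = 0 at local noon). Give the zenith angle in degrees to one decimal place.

cos θ_z = sin φ sin δ + cos φ cos δ cos h = 0.070009 + 0.786519 = 0.856528.
θ_z = arccos(0.856528) = 31.1°.

θ_z = 31.1°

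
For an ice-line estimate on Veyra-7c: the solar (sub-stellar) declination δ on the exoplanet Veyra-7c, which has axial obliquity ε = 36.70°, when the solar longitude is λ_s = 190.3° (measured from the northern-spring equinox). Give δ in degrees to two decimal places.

sin δ = sin ε · sin λ_s = sin 36.70° × sin 190.3° = -0.106857.
δ = arcsin(-0.106857) = -6.13°.

δ = -6.13°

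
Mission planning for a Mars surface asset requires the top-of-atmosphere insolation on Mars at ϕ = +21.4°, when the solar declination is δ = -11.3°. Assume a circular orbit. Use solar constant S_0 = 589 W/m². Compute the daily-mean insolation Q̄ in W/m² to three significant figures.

Q̄ ≈ 151 W/m²

cos h₀ = −tan(+21.4°) tan(-11.300°) = 0.0783, h₀ = 1.4924 rad.
Bracket: h₀ sin ϕ sin δ + cos ϕ cos δ sin h₀ = 1.4924×0.36488×-0.19595 + 0.93106×0.98061×0.99693 = -0.106704 + 0.910204 = 0.803500.
Q̄ = (S_0/π) × [bracket] = (589/π) × 0.803500 = 150.6 W/m².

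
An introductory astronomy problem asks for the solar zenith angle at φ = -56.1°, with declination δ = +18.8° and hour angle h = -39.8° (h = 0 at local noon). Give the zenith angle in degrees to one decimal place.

cos θ_z = sin φ sin δ + cos φ cos δ cos h = -0.267484 + 0.405645 = 0.138161.
θ_z = arccos(0.138161) = 82.1°.

θ_z = 82.1°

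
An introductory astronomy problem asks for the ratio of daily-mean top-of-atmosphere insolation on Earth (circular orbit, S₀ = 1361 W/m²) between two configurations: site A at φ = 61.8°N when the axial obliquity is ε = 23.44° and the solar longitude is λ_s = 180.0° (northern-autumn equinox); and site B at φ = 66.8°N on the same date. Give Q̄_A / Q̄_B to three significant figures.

Q̄_A / Q̄_B ≈ 1.20

— Configuration A (φ=+61.8°):
Solar declination: sin δ = sin ε · sin λ_s = sin 23.44° × sin 180.0° = 0.00000, so δ = +0.000°.
cos H₀ = −tan(+61.8°) tan(+0.000°) = -0.0000, H₀ = 1.5708 rad.
Bracket: H₀ sin φ sin δ + cos φ cos δ sin H₀ = 1.5708×0.88130×0.00000 + 0.47255×1.00000×1.00000 = 0.000000 + 0.472550 = 0.472550.
Q̄ = (S₀/π) × [bracket] = (1361/π) × 0.472550 = 204.72 W/m².
— Configuration B (φ=+66.8°):
cos H₀ = −tan(+66.8°) tan(+0.000°) = -0.0000, H₀ = 1.5708 rad.
Bracket: H₀ sin φ sin δ + cos φ cos δ sin H₀ = 1.5708×0.91914×0.00000 + 0.39394×1.00000×1.00000 = 0.000000 + 0.393940 = 0.393940.
Q̄ = (S₀/π) × [bracket] = (1361/π) × 0.393940 = 170.66 W/m².
Ratio Q̄_A / Q̄_B = 204.72 / 170.66 = 1.200.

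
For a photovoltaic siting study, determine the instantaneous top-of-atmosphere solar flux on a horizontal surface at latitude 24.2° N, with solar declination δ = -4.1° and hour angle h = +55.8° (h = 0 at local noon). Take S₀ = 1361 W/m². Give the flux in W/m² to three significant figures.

656 W/m²

cos θ_z = sin φ sin δ + cos φ cos δ cos h = -0.029308 + 0.511375 = 0.482067.
Flux = S₀ · cos θ_z = 1361 × 0.482067 = 656.1 W/m².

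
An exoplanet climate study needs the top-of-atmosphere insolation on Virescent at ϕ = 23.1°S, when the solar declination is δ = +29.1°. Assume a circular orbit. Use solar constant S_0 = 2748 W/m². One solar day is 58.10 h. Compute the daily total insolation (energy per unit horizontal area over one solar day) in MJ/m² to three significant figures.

cos h₀ = −tan(-23.1°) tan(+29.100°) = 0.2374, h₀ = 1.3311 rad.
Bracket: h₀ sin ϕ sin δ + cos ϕ cos δ sin h₀ = 1.3311×-0.39234×0.48634 + 0.91982×0.87377×0.97141 = -0.253988 + 0.780733 = 0.526745.
Q̄ = (S_0/π) × [bracket] = (2748/π) × 0.526745 = 460.75 W/m².
Daily total = Q̄ × 58.10 h × 3600 s/h = 460.75 × 58.10 × 3600 / 10⁶ = 96.37 MJ/m².

96.4 MJ/m²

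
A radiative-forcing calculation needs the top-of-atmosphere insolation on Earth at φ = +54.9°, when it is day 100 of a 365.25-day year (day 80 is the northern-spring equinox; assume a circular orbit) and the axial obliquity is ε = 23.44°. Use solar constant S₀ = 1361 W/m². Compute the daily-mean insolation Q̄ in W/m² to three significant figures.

Solar longitude: λ_s = 360° × (100 − 80)/365.25 = 19.713°.
sin δ = sin 23.44° × sin 19.713° = 0.13417, so δ = +7.711°.
cos H₀ = −tan(+54.9°) tan(+7.711°) = -0.1927, H₀ = 1.7647 rad.
Bracket: H₀ sin φ sin δ + cos φ cos δ sin H₀ = 1.7647×0.81815×0.13417 + 0.57501×0.99096×0.98127 = 0.193713 + 0.559139 = 0.752852.
Q̄ = (S₀/π) × [bracket] = (1361/π) × 0.752852 = 326.2 W/m².

Q̄ ≈ 326 W/m²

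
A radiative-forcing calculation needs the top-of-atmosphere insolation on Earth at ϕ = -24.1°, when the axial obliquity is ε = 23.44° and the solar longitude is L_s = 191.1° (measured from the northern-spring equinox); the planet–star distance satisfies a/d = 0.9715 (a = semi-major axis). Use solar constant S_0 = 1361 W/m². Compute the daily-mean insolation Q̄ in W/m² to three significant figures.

Q̄ ≈ 392 W/m²

Solar declination: sin δ = sin ε · sin L_s = sin 23.44° × sin 191.1° = -0.07658, so δ = -4.392°.
cos h₀ = −tan(-24.1°) tan(-4.392°) = -0.0344, h₀ = 1.6052 rad.
Bracket: h₀ sin ϕ sin δ + cos ϕ cos δ sin h₀ = 1.6052×-0.40833×-0.07658 + 0.91283×0.99706×0.99941 = 0.050194 + 0.909609 = 0.959803.
Inverse-square distance factor (a/d)² = 0.9715² = 0.943812.
Q̄ = (S_0/π) × 0.943812 × [bracket] = (1361/π) × 0.943812 × 0.959803 = 392.4 W/m².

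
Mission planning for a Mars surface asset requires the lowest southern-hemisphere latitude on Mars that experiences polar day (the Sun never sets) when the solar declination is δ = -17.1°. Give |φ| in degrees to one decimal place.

Polar day requires cos H₀ = −tan φ tan δ ≤ −1, i.e. tan φ tan δ ≥ 1.
The boundary is |tan φ| · |tan δ| = 1, so |φ| = 90° − |δ| = 90° − 17.1° = 72.9° in the southern hemisphere.

|φ| = 72.9°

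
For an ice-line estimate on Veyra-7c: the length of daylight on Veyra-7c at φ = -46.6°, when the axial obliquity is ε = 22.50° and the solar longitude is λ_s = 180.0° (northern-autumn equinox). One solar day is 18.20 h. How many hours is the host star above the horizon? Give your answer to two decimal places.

9.10 h

Solar declination: sin δ = sin ε · sin λ_s = sin 22.50° × sin 180.0° = 0.00000, so δ = +0.000°.
cos H₀ = −tan φ · tan δ = −tan(-46.6°) × tan(+0.000°) = 0.0000, so H₀ = 1.5708 rad = 90.00°.
Daylight = 2H₀/(2π) × 18.20 h = (1.5708/π) × 18.20 = 9.10 h.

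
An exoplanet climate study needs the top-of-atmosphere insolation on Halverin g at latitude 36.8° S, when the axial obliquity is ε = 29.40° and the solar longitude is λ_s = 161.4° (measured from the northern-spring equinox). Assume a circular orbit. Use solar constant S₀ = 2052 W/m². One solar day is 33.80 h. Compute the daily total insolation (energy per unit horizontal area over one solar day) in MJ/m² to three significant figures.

Solar declination: sin δ = sin ε · sin λ_s = sin 29.40° × sin 161.4° = 0.15658, so δ = +9.008°.
cos H₀ = −tan(-36.8°) tan(+9.008°) = 0.1186, H₀ = 1.4519 rad.
Bracket: H₀ sin φ sin δ + cos φ cos δ sin H₀ = 1.4519×-0.59902×0.15658 + 0.80073×0.98767×0.99294 = -0.136180 + 0.785274 = 0.649094.
Q̄ = (S₀/π) × [bracket] = (2052/π) × 0.649094 = 423.97 W/m².
Daily total = Q̄ × 33.80 h × 3600 s/h = 423.97 × 33.80 × 3600 / 10⁶ = 51.59 MJ/m².

51.6 MJ/m²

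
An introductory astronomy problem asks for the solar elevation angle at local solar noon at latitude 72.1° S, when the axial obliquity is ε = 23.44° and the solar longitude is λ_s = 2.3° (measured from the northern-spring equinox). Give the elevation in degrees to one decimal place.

17.0°

Solar declination: sin δ = sin ε · sin λ_s = sin 23.44° × sin 2.3° = 0.01596, so δ = +0.915°.
At local noon the hour angle is zero, so the zenith angle equals |φ − δ| = |-72.1° − (+0.915°)| = 73.015°.
Elevation = 90° − 73.015° = 17.0°.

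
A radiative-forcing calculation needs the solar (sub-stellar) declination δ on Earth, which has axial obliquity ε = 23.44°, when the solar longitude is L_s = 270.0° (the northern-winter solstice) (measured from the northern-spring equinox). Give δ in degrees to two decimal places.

sin δ = sin ε · sin L_s = sin 23.44° × sin 270.0° = -0.397789.
δ = arcsin(-0.397789) = -23.44°.

δ = -23.44°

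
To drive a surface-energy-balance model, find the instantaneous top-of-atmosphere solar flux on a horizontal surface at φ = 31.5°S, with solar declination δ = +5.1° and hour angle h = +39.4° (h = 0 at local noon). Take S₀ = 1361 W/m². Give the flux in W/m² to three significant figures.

cos θ_z = sin φ sin δ + cos φ cos δ cos h = -0.046447 + 0.656255 = 0.609808.
Flux = S₀ · cos θ_z = 1361 × 0.609808 = 829.9 W/m².

830 W/m²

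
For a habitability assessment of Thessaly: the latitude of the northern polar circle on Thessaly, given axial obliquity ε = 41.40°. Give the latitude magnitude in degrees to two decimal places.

48.60°

The polar circle is the lowest latitude that experiences at least one full rotation of continuous daylight at the northern-summer solstice; it lies at |φ| = 90° − ε = 90° − 41.40° = 48.60°.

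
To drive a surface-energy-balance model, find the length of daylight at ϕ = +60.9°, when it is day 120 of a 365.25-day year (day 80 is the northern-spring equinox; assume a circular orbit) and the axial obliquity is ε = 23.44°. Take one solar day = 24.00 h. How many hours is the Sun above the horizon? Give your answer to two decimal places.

15.73 h

Solar longitude: L_s = 360° × (120 − 80)/365.25 = 39.425°.
sin δ = sin 23.44° × sin 39.425° = 0.25262, so δ = +14.633°.
cos h₀ = −tan ϕ · tan δ = −tan(+60.9°) × tan(+14.633°) = -0.4691, so h₀ = 2.0591 rad = 117.98°.
Daylight = 2h₀/(2π) × 24.00 h = (2.0591/π) × 24.00 = 15.73 h.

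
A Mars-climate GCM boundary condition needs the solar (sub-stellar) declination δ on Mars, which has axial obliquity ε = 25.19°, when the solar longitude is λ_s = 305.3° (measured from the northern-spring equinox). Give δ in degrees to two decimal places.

sin δ = sin ε · sin λ_s = sin 25.19° × sin 305.3° = -0.347366.
δ = arcsin(-0.347366) = -20.33°.

δ = -20.33°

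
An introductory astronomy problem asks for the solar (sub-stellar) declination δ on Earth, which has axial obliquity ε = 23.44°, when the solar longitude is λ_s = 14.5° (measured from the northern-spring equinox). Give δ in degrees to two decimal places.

sin δ = sin ε · sin λ_s = sin 23.44° × sin 14.5° = 0.099598.
δ = arcsin(0.099598) = +5.72°.

δ = +5.72°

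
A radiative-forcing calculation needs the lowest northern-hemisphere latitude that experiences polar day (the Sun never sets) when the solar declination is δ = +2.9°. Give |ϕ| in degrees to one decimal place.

Polar day requires cos h₀ = −tan ϕ tan δ ≤ −1, i.e. tan ϕ tan δ ≥ 1.
The boundary is |tan ϕ| · |tan δ| = 1, so |ϕ| = 90° − |δ| = 90° − 2.9° = 87.1° in the northern hemisphere.

|ϕ| = 87.1°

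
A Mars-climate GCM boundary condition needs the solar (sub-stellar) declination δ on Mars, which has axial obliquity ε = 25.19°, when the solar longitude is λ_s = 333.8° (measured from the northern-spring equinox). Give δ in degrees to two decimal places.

δ = -10.83°

sin δ = sin ε · sin λ_s = sin 25.19° × sin 333.8° = -0.187914.
δ = arcsin(-0.187914) = -10.83°.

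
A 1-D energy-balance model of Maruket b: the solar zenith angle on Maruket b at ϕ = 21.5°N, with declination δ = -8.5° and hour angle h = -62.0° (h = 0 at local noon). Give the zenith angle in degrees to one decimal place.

cos θ_z = sin ϕ sin δ + cos ϕ cos δ cos h = -0.054172 + 0.432007 = 0.377835.
θ_z = arccos(0.377835) = 67.8°.

θ_z = 67.8°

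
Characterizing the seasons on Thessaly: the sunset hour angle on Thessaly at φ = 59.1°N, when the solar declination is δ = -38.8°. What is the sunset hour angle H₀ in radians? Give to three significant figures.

H₀ = 0.00 rad

cos H₀ = −tan φ · tan δ = 1.3434 ≥ 1, so the host star never rises (polar night) and H₀ = 0.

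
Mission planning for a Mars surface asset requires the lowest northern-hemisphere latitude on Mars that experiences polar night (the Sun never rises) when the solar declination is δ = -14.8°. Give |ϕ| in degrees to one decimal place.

|ϕ| = 75.2°

Polar night requires cos h₀ = −tan ϕ tan δ ≥ 1, i.e. tan ϕ tan δ ≤ −1.
The boundary is |tan ϕ| · |tan δ| = 1, so |ϕ| = 90° − |δ| = 90° − 14.8° = 75.2° in the northern hemisphere.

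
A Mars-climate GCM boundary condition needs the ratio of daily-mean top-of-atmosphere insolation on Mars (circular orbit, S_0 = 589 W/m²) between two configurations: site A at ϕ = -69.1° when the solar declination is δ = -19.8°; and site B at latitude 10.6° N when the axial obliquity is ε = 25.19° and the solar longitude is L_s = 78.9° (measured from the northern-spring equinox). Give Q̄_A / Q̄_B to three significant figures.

— Configuration A (ϕ=-69.1°):
cos h₀ = −tan(-69.1°) tan(-19.800°) = -0.9428, h₀ = 2.8017 rad.
Bracket: h₀ sin ϕ sin δ + cos ϕ cos δ sin h₀ = 2.8017×-0.93420×-0.33874 + 0.35674×0.94088×0.33335 = 0.886601 + 0.111889 = 0.998490.
Q̄ = (S_0/π) × [bracket] = (589/π) × 0.998490 = 187.20 W/m².
— Configuration B (ϕ=+10.6°):
Solar declination: sin δ = sin ε · sin L_s = sin 25.19° × sin 78.9° = 0.41766, so δ = +24.687°.
cos h₀ = −tan(+10.6°) tan(+24.687°) = -0.0860, h₀ = 1.6569 rad.
Bracket: h₀ sin ϕ sin δ + cos ϕ cos δ sin h₀ = 1.6569×0.18395×0.41766 + 0.98294×0.90860×0.99629 = 0.127297 + 0.889786 = 1.017083.
Q̄ = (S_0/π) × [bracket] = (589/π) × 1.017083 = 190.69 W/m².
Ratio Q̄_A / Q̄_B = 187.20 / 190.69 = 0.9817.

Q̄_A / Q̄_B ≈ 0.982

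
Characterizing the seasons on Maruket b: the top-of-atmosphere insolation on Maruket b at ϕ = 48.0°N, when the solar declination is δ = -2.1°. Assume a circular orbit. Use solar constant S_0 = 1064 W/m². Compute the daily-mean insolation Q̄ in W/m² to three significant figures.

cos h₀ = −tan(+48.0°) tan(-2.100°) = 0.0407, h₀ = 1.5301 rad.
Bracket: h₀ sin ϕ sin δ + cos ϕ cos δ sin h₀ = 1.5301×0.74314×-0.03664 + 0.66913×0.99933×0.99917 = -0.041663 + 0.668127 = 0.626464.
Q̄ = (S_0/π) × [bracket] = (1064/π) × 0.626464 = 212.2 W/m².

Q̄ ≈ 212 W/m²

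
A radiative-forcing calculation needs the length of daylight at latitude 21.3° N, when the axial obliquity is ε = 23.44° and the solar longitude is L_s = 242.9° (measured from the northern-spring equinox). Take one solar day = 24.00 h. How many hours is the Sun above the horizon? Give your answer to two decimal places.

10.87 h

Solar declination: sin δ = sin ε · sin L_s = sin 23.44° × sin 242.9° = -0.35412, so δ = -20.739°.
cos h₀ = −tan ϕ · tan δ = −tan(+21.3°) × tan(-20.739°) = 0.1476, so h₀ = 1.4226 rad = 81.51°.
Daylight = 2h₀/(2π) × 24.00 h = (1.4226/π) × 24.00 = 10.87 h.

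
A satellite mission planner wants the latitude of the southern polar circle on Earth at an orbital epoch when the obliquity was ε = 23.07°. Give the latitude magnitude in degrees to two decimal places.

The polar circle is the lowest latitude that experiences at least one full rotation of continuous darkness at the northern-summer solstice; it lies at |φ| = 90° − ε = 90° − 23.07° = 66.93°.

66.93°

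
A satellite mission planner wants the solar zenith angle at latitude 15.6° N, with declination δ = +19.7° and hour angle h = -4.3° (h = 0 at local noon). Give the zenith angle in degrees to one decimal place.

θ_z = 5.8°

cos θ_z = sin φ sin δ + cos φ cos δ cos h = 0.090652 + 0.904237 = 0.994889.
θ_z = arccos(0.994889) = 5.8°.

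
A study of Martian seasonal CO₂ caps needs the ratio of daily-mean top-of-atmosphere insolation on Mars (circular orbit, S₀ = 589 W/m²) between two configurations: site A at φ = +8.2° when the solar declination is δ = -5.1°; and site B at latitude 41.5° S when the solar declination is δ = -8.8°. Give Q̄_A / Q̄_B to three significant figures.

— Configuration A (φ=+8.2°):
cos H₀ = −tan(+8.2°) tan(-5.100°) = 0.0129, H₀ = 1.5579 rad.
Bracket: H₀ sin φ sin δ + cos φ cos δ sin H₀ = 1.5579×0.14263×-0.08889 + 0.98978×0.99604×0.99992 = -0.019752 + 0.985782 = 0.966030.
Q̄ = (S₀/π) × [bracket] = (589/π) × 0.966030 = 181.12 W/m².
— Configuration B (φ=-41.5°):
cos H₀ = −tan(-41.5°) tan(-8.800°) = -0.1370, H₀ = 1.7082 rad.
Bracket: H₀ sin φ sin δ + cos φ cos δ sin H₀ = 1.7082×-0.66262×-0.15299 + 0.74896×0.98823×0.99058 = 0.173167 + 0.733173 = 0.906340.
Q̄ = (S₀/π) × [bracket] = (589/π) × 0.906340 = 169.92 W/m².
Ratio Q̄_A / Q̄_B = 181.12 / 169.92 = 1.066.

Q̄_A / Q̄_B ≈ 1.07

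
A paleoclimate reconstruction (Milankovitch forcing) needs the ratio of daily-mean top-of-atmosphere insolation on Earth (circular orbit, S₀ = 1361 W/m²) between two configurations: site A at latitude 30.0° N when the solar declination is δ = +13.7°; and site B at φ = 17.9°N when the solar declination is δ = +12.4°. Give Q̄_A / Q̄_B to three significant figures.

Q̄_A / Q̄_B ≈ 1.00

— Configuration A (φ=+30.0°):
cos H₀ = −tan(+30.0°) tan(+13.700°) = -0.1407, H₀ = 1.7120 rad.
Bracket: H₀ sin φ sin δ + cos φ cos δ sin H₀ = 1.7120×0.50000×0.23684 + 0.86603×0.97155×0.99005 = 0.202735 + 0.833020 = 1.035755.
Q̄ = (S₀/π) × [bracket] = (1361/π) × 1.035755 = 448.71 W/m².
— Configuration B (φ=+17.9°):
cos H₀ = −tan(+17.9°) tan(+12.400°) = -0.0710, H₀ = 1.6419 rad.
Bracket: H₀ sin φ sin δ + cos φ cos δ sin H₀ = 1.6419×0.30736×0.21474 + 0.95159×0.97667×0.99748 = 0.108369 + 0.927047 = 1.035416.
Q̄ = (S₀/π) × [bracket] = (1361/π) × 1.035416 = 448.56 W/m².
Ratio Q̄_A / Q̄_B = 448.71 / 448.56 = 1.000.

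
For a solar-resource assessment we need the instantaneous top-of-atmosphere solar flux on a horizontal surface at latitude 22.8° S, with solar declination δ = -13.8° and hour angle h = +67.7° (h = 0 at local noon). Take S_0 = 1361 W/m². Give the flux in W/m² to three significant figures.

588 W/m²

cos θ_z = sin ϕ sin δ + cos ϕ cos δ cos h = 0.092435 + 0.339709 = 0.432144.
Flux = S_0 · cos θ_z = 1361 × 0.432144 = 588.1 W/m².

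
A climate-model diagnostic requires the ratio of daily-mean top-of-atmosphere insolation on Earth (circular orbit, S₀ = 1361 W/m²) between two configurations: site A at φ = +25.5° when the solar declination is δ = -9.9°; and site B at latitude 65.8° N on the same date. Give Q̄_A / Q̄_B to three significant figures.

Q̄_A / Q̄_B ≈ 4.12

— Configuration A (φ=+25.5°):
cos H₀ = −tan(+25.5°) tan(-9.900°) = 0.0832, H₀ = 1.4875 rad.
Bracket: H₀ sin φ sin δ + cos φ cos δ sin H₀ = 1.4875×0.43051×-0.17193 + 0.90259×0.98511×0.99653 = -0.110101 + 0.886065 = 0.775964.
Q̄ = (S₀/π) × [bracket] = (1361/π) × 0.775964 = 336.16 W/m².
— Configuration B (φ=+65.8°):
cos H₀ = −tan(+65.8°) tan(-9.900°) = 0.3883, H₀ = 1.1720 rad.
Bracket: H₀ sin φ sin δ + cos φ cos δ sin H₀ = 1.1720×0.91212×-0.17193 + 0.40992×0.98511×0.92152 = -0.183794 + 0.372125 = 0.188331.
Q̄ = (S₀/π) × [bracket] = (1361/π) × 0.188331 = 81.589 W/m².
Ratio Q̄_A / Q̄_B = 336.16 / 81.589 = 4.120.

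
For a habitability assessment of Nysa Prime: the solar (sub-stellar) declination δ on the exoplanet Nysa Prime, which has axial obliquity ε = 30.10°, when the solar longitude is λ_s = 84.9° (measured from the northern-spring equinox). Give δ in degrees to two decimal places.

δ = +29.97°

sin δ = sin ε · sin λ_s = sin 30.10° × sin 84.9° = 0.499525.
δ = arcsin(0.499525) = +29.97°.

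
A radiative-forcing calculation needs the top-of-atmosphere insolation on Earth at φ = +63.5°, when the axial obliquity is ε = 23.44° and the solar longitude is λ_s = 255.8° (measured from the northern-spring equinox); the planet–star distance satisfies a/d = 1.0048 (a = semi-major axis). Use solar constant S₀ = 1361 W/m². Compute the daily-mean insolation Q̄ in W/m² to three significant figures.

Q̄ ≈ 11.1 W/m²

Solar declination: sin δ = sin ε · sin λ_s = sin 23.44° × sin 255.8° = -0.38563, so δ = -22.683°.
cos H₀ = −tan(+63.5°) tan(-22.683°) = 0.8383, H₀ = 0.5766 rad.
Bracket: H₀ sin φ sin δ + cos φ cos δ sin H₀ = 0.5766×0.89493×-0.38563 + 0.44620×0.92265×0.54520 = -0.198991 + 0.224451 = 0.025460.
Inverse-square distance factor (a/d)² = 1.0048² = 1.009623.
Q̄ = (S₀/π) × 1.009623 × [bracket] = (1361/π) × 1.009623 × 0.025460 = 11.14 W/m².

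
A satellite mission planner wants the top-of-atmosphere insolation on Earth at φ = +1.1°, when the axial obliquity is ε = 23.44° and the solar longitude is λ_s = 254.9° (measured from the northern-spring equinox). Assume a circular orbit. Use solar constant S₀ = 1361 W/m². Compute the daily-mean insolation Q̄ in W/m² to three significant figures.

Q̄ ≈ 395 W/m²

Solar declination: sin δ = sin ε · sin λ_s = sin 23.44° × sin 254.9° = -0.38405, so δ = -22.585°.
cos H₀ = −tan(+1.1°) tan(-22.585°) = 0.0080, H₀ = 1.5628 rad.
Bracket: H₀ sin φ sin δ + cos φ cos δ sin H₀ = 1.5628×0.01920×-0.38405 + 0.99982×0.92331×0.99997 = -0.011524 + 0.923116 = 0.911592.
Q̄ = (S₀/π) × [bracket] = (1361/π) × 0.911592 = 394.9 W/m².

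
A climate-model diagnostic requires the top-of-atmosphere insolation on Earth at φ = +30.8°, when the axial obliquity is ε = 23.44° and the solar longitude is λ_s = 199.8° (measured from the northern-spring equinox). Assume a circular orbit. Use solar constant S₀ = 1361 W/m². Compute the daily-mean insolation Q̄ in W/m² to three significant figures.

Solar declination: sin δ = sin ε · sin λ_s = sin 23.44° × sin 199.8° = -0.13475, so δ = -7.744°.
cos H₀ = −tan(+30.8°) tan(-7.744°) = 0.0811, H₀ = 1.4896 rad.
Bracket: H₀ sin φ sin δ + cos φ cos δ sin H₀ = 1.4896×0.51204×-0.13475 + 0.85896×0.99088×0.99671 = -0.102779 + 0.848326 = 0.745547.
Q̄ = (S₀/π) × [bracket] = (1361/π) × 0.745547 = 323.0 W/m².

Q̄ ≈ 323 W/m²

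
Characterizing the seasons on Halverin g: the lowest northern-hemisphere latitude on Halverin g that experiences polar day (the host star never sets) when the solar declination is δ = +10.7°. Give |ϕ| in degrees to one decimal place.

Polar day requires cos h₀ = −tan ϕ tan δ ≤ −1, i.e. tan ϕ tan δ ≥ 1.
The boundary is |tan ϕ| · |tan δ| = 1, so |ϕ| = 90° − |δ| = 90° − 10.7° = 79.3° in the northern hemisphere.

|ϕ| = 79.3°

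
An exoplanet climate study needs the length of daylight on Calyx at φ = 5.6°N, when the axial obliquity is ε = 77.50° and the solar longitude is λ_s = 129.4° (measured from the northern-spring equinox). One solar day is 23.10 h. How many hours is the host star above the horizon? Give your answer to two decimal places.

Solar declination: sin δ = sin ε · sin λ_s = sin 77.50° × sin 129.4° = 0.75442, so δ = +48.974°.
cos H₀ = −tan φ · tan δ = −tan(+5.6°) × tan(+48.974°) = -0.1127, so H₀ = 1.6837 rad = 96.47°.
Daylight = 2H₀/(2π) × 23.10 h = (1.6837/π) × 23.10 = 12.38 h.

12.38 h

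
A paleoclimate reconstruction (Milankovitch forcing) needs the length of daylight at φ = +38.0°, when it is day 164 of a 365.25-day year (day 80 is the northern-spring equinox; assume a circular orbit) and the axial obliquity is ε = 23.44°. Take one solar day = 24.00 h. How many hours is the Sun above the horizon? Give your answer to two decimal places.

14.61 h

Solar longitude: λ_s = 360° × (164 − 80)/365.25 = 82.793°.
sin δ = sin 23.44° × sin 82.793° = 0.39465, so δ = +23.244°.
cos H₀ = −tan φ · tan δ = −tan(+38.0°) × tan(+23.244°) = -0.3356, so H₀ = 1.9130 rad = 109.61°.
Daylight = 2H₀/(2π) × 24.00 h = (1.9130/π) × 24.00 = 14.61 h.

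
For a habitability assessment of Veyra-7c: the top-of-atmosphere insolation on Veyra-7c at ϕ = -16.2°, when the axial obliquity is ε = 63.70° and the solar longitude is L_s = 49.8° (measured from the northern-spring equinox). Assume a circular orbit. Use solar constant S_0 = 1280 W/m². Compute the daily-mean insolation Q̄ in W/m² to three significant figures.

Q̄ ≈ 174 W/m²

Solar declination: sin δ = sin ε · sin L_s = sin 63.70° × sin 49.8° = 0.68473, so δ = +43.215°.
cos h₀ = −tan(-16.2°) tan(+43.215°) = 0.2730, h₀ = 1.2943 rad.
Bracket: h₀ sin ϕ sin δ + cos ϕ cos δ sin h₀ = 1.2943×-0.27899×0.68473 + 0.96029×0.72879×0.96202 = -0.247254 + 0.673269 = 0.426015.
Q̄ = (S_0/π) × [bracket] = (1280/π) × 0.426015 = 173.6 W/m².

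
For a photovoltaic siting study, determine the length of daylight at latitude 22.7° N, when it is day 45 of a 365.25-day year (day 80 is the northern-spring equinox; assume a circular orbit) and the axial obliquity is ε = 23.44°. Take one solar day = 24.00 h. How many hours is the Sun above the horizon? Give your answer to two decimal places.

11.26 h

Solar longitude: λ_s = 360° × (45 − 80)/365.25 = -34.497°, i.e. -34.497° + 360° = 325.503°.
sin δ = sin 23.44° × sin 325.503° = -0.22529, so δ = -13.020°.
cos H₀ = −tan φ · tan δ = −tan(+22.7°) × tan(-13.020°) = 0.0967, so H₀ = 1.4739 rad = 84.45°.
Daylight = 2H₀/(2π) × 24.00 h = (1.4739/π) × 24.00 = 11.26 h.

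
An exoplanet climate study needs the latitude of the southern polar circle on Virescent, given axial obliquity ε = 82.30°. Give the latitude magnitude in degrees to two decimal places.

7.70°

The polar circle is the lowest latitude that experiences at least one full rotation of continuous darkness at the northern-summer solstice; it lies at |ϕ| = 90° − ε = 90° − 82.30° = 7.70°.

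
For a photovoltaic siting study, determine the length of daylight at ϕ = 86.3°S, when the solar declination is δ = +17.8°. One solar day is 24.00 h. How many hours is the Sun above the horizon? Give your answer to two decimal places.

0.00 h

cos h₀ = −tan ϕ · tan δ = 4.9649 ≥ 1, so the Sun never rises (polar night) and h₀ = 0.
Daylight = 2h₀/(2π) × 24.00 h = (0.0000/π) × 24.00 = 0.00 h.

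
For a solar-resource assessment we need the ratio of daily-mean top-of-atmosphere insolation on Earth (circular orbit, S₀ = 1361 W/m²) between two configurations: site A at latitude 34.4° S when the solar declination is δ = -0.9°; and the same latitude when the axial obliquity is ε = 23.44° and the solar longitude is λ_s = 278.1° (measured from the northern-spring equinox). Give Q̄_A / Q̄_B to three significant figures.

— Configuration A (φ=-34.4°):
cos H₀ = −tan(-34.4°) tan(-0.900°) = -0.0108, H₀ = 1.5816 rad.
Bracket: H₀ sin φ sin δ + cos φ cos δ sin H₀ = 1.5816×-0.56497×-0.01571 + 0.82511×0.99988×0.99994 = 0.014038 + 0.824961 = 0.838999.
Q̄ = (S₀/π) × [bracket] = (1361/π) × 0.838999 = 363.47 W/m².
— Configuration B (φ=-34.4°):
Solar declination: sin δ = sin ε · sin λ_s = sin 23.44° × sin 278.1° = -0.39382, so δ = -23.192°.
cos H₀ = −tan(-34.4°) tan(-23.192°) = -0.2934, H₀ = 1.8685 rad.
Bracket: H₀ sin φ sin δ + cos φ cos δ sin H₀ = 1.8685×-0.56497×-0.39382 + 0.82511×0.91919×0.95600 = 0.415735 + 0.725062 = 1.140797.
Q̄ = (S₀/π) × [bracket] = (1361/π) × 1.140797 = 494.22 W/m².
Ratio Q̄_A / Q̄_B = 363.47 / 494.22 = 0.7354.

Q̄_A / Q̄_B ≈ 0.735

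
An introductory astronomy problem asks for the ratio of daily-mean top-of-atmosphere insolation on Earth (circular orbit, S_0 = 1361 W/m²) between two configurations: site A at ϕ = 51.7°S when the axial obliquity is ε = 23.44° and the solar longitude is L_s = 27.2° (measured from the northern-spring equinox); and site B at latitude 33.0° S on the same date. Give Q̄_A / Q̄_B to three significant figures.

— Configuration A (ϕ=-51.7°):
Solar declination: sin δ = sin ε · sin L_s = sin 23.44° × sin 27.2° = 0.18183, so δ = +10.476°.
cos h₀ = −tan(-51.7°) tan(+10.476°) = 0.2341, h₀ = 1.3345 rad.
Bracket: h₀ sin ϕ sin δ + cos ϕ cos δ sin h₀ = 1.3345×-0.78478×0.18183 + 0.61978×0.98333×0.97220 = -0.190429 + 0.592506 = 0.402077.
Q̄ = (S_0/π) × [bracket] = (1361/π) × 0.402077 = 174.19 W/m².
— Configuration B (ϕ=-33.0°):
cos h₀ = −tan(-33.0°) tan(+10.476°) = 0.1201, h₀ = 1.4504 rad.
Bracket: h₀ sin ϕ sin δ + cos ϕ cos δ sin h₀ = 1.4504×-0.54464×0.18183 + 0.83867×0.98333×0.99276 = -0.143636 + 0.818719 = 0.675083.
Q̄ = (S_0/π) × [bracket] = (1361/π) × 0.675083 = 292.46 W/m².
Ratio Q̄_A / Q̄_B = 174.19 / 292.46 = 0.5956.

Q̄_A / Q̄_B ≈ 0.596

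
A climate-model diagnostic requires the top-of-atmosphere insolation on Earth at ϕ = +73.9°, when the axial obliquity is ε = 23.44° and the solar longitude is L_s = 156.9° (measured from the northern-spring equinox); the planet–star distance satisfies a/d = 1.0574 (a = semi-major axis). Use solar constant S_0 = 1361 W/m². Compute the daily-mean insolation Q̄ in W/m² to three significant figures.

Solar declination: sin δ = sin ε · sin L_s = sin 23.44° × sin 156.9° = 0.15607, so δ = +8.979°.
cos h₀ = −tan(+73.9°) tan(+8.979°) = -0.5474, h₀ = 2.1501 rad.
Bracket: h₀ sin ϕ sin δ + cos ϕ cos δ sin h₀ = 2.1501×0.96078×0.15607 + 0.27731×0.98775×0.83686 = 0.322405 + 0.229227 = 0.551632.
Inverse-square distance factor (a/d)² = 1.0574² = 1.118095.
Q̄ = (S_0/π) × 1.118095 × [bracket] = (1361/π) × 1.118095 × 0.551632 = 267.2 W/m².

Q̄ ≈ 267 W/m²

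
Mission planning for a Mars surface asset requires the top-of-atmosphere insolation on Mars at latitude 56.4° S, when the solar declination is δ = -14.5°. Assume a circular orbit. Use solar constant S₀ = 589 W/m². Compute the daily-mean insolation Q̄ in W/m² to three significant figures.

Q̄ ≈ 170 W/m²

cos H₀ = −tan(-56.4°) tan(-14.500°) = -0.3893, H₀ = 1.9706 rad.
Bracket: H₀ sin φ sin δ + cos φ cos δ sin H₀ = 1.9706×-0.83292×-0.25038 + 0.55339×0.96815×0.92113 = 0.410962 + 0.493509 = 0.904471.
Q̄ = (S₀/π) × [bracket] = (589/π) × 0.904471 = 169.6 W/m².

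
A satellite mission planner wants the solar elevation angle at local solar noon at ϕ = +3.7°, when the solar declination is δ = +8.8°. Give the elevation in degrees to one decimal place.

At local noon the hour angle is zero, so the zenith angle equals |ϕ − δ| = |+3.7° − (+8.800°)| = 5.100°.
Elevation = 90° − 5.100° = 84.9°.

84.9°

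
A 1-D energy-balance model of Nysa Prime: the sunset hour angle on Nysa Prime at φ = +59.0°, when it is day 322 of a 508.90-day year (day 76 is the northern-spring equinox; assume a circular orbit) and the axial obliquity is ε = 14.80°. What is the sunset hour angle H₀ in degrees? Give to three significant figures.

H₀ = 92.5°

Solar longitude: λ_s = 360° × (322 − 76)/508.90 = 174.022°.
sin δ = sin 14.80° × sin 174.022° = 0.02660, so δ = +1.524°.
cos H₀ = −tan φ · tan δ = −tan(+59.0°) × tan(+1.524°) = -0.0443, so H₀ = 1.6151 rad = 92.54°.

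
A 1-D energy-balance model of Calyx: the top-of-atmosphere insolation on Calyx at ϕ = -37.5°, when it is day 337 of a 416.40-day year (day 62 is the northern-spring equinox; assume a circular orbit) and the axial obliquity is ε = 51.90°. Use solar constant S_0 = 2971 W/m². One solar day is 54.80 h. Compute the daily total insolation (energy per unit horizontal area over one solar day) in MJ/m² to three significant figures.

Solar longitude: L_s = 360° × (337 − 62)/416.40 = 237.752°.
sin δ = sin 51.90° × sin 237.752° = -0.66555, so δ = -41.724°.
cos h₀ = −tan(-37.5°) tan(-41.724°) = -0.6843, h₀ = 2.3244 rad.
Bracket: h₀ sin ϕ sin δ + cos ϕ cos δ sin h₀ = 2.3244×-0.60876×-0.66555 + 0.79335×0.74635×0.72925 = 0.941754 + 0.431801 = 1.373555.
Q̄ = (S_0/π) × [bracket] = (2971/π) × 1.373555 = 1299.0 W/m².
Daily total = Q̄ × 54.80 h × 3600 s/h = 1299.0 × 54.80 × 3600 / 10⁶ = 256.3 MJ/m².

256 MJ/m²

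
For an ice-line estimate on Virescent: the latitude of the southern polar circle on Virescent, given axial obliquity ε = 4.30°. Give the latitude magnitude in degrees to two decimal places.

The polar circle is the lowest latitude that experiences at least one full rotation of continuous darkness at the northern-summer solstice; it lies at |φ| = 90° − ε = 90° − 4.30° = 85.70°.

85.70°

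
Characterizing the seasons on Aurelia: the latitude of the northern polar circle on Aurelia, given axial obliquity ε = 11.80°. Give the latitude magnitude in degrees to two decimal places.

78.20°

The polar circle is the lowest latitude that experiences at least one full rotation of continuous daylight at the northern-summer solstice; it lies at |φ| = 90° − ε = 90° − 11.80° = 78.20°.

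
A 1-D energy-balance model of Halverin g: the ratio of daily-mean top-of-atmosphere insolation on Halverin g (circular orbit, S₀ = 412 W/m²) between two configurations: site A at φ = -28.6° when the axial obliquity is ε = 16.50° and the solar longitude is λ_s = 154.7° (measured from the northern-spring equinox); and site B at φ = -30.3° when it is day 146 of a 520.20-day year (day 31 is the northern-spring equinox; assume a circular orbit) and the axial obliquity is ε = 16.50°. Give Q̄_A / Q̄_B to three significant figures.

— Configuration A (φ=-28.6°):
Solar declination: sin δ = sin ε · sin λ_s = sin 16.50° × sin 154.7° = 0.12138, so δ = +6.972°.
cos H₀ = −tan(-28.6°) tan(+6.972°) = 0.0667, H₀ = 1.5041 rad.
Bracket: H₀ sin φ sin δ + cos φ cos δ sin H₀ = 1.5041×-0.47869×0.12138 + 0.87798×0.99261×0.99778 = -0.087393 + 0.869557 = 0.782164.
Q̄ = (S₀/π) × [bracket] = (412/π) × 0.782164 = 102.58 W/m².
— Configuration B (φ=-30.3°):
Solar longitude: λ_s = 360° × (146 − 31)/520.20 = 79.585°.
sin δ = sin 16.50° × sin 79.585° = 0.27934, so δ = +16.221°.
cos H₀ = −tan(-30.3°) tan(+16.221°) = 0.1700, H₀ = 1.4000 rad.
Bracket: H₀ sin φ sin δ + cos φ cos δ sin H₀ = 1.4000×-0.50453×0.27934 + 0.86340×0.96019×0.98544 = -0.197310 + 0.816957 = 0.619647.
Q̄ = (S₀/π) × [bracket] = (412/π) × 0.619647 = 81.263 W/m².
Ratio Q̄_A / Q̄_B = 102.58 / 81.263 = 1.262.

Q̄_A / Q̄_B ≈ 1.26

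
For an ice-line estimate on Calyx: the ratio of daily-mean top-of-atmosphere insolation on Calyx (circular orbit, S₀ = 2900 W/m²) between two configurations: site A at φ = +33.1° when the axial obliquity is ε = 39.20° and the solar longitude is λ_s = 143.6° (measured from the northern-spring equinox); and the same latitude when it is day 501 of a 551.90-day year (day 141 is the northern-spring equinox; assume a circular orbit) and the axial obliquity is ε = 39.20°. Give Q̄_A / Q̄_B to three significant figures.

Q̄_A / Q̄_B ≈ 3.41

— Configuration A (φ=+33.1°):
Solar declination: sin δ = sin ε · sin λ_s = sin 39.20° × sin 143.6° = 0.37506, so δ = +22.028°.
cos H₀ = −tan(+33.1°) tan(+22.028°) = -0.2638, H₀ = 1.8377 rad.
Bracket: H₀ sin φ sin δ + cos φ cos δ sin H₀ = 1.8377×0.54610×0.37506 + 0.83772×0.92700×0.96459 = 0.376398 + 0.749068 = 1.125466.
Q̄ = (S₀/π) × [bracket] = (2900/π) × 1.125466 = 1038.9 W/m².
— Configuration B (φ=+33.1°):
Solar longitude: λ_s = 360° × (501 − 141)/551.90 = 234.825°.
sin δ = sin 39.20° × sin 234.825° = -0.51662, so δ = -31.106°.
cos H₀ = −tan(+33.1°) tan(-31.106°) = 0.3933, H₀ = 1.1665 rad.
Bracket: H₀ sin φ sin δ + cos φ cos δ sin H₀ = 1.1665×0.54610×-0.51662 + 0.83772×0.85622×0.91939 = -0.329100 + 0.659453 = 0.330353.
Q̄ = (S₀/π) × [bracket] = (2900/π) × 0.330353 = 304.95 W/m².
Ratio Q̄_A / Q̄_B = 1038.9 / 304.95 = 3.407.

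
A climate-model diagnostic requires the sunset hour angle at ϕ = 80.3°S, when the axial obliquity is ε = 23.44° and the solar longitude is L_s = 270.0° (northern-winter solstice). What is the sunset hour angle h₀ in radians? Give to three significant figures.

Solar declination: sin δ = sin ε · sin L_s = sin 23.44° × sin 270.0° = -0.39779, so δ = -23.440°.
Sunrise equation: cos h₀ = −tan ϕ · tan δ = -2.5365 ≤ −1, so the Sun never sets (polar day) and h₀ = π.

h₀ = 3.14 rad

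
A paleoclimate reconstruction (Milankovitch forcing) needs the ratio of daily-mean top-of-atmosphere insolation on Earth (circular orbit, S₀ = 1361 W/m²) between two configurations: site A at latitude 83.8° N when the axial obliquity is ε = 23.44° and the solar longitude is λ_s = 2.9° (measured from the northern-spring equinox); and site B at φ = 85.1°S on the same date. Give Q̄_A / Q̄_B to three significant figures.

— Configuration A (φ=+83.8°):
Solar declination: sin δ = sin ε · sin λ_s = sin 23.44° × sin 2.9° = 0.02013, so δ = +1.153°.
cos H₀ = −tan(+83.8°) tan(+1.153°) = -0.1853, H₀ = 1.7572 rad.
Bracket: H₀ sin φ sin δ + cos φ cos δ sin H₀ = 1.7572×0.99415×0.02013 + 0.10800×0.99980×0.98268 = 0.035166 + 0.106108 = 0.141274.
Q̄ = (S₀/π) × [bracket] = (1361/π) × 0.141274 = 61.203 W/m².
— Configuration B (φ=-85.1°):
cos H₀ = −tan(-85.1°) tan(+1.153°) = 0.2348, H₀ = 1.3338 rad.
Bracket: H₀ sin φ sin δ + cos φ cos δ sin H₀ = 1.3338×-0.99635×0.02013 + 0.08542×0.99980×0.97204 = -0.026751 + 0.083015 = 0.056264.
Q̄ = (S₀/π) × [bracket] = (1361/π) × 0.056264 = 24.375 W/m².
Ratio Q̄_A / Q̄_B = 61.203 / 24.375 = 2.511.

Q̄_A / Q̄_B ≈ 2.51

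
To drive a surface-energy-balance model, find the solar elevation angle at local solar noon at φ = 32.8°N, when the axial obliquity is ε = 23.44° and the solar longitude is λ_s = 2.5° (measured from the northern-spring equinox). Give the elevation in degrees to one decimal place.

58.2°

Solar declination: sin δ = sin ε · sin λ_s = sin 23.44° × sin 2.5° = 0.01735, so δ = +0.994°.
At local noon the hour angle is zero, so the zenith angle equals |φ − δ| = |+32.8° − (+0.994°)| = 31.806°.
Elevation = 90° − 31.806° = 58.2°.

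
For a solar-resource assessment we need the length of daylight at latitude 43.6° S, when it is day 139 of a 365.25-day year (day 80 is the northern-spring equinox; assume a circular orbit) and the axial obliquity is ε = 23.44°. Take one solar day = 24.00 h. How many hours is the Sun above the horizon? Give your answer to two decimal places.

Solar longitude: λ_s = 360° × (139 − 80)/365.25 = 58.152°.
sin δ = sin 23.44° × sin 58.152° = 0.33790, so δ = +19.749°.
cos H₀ = −tan φ · tan δ = −tan(-43.6°) × tan(+19.749°) = 0.3419, so H₀ = 1.2219 rad = 70.01°.
Daylight = 2H₀/(2π) × 24.00 h = (1.2219/π) × 24.00 = 9.33 h.

9.33 h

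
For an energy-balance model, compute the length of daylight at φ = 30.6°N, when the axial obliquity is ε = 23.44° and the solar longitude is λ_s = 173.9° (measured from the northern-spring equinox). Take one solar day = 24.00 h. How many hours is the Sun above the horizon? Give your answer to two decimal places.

12.19 h

Solar declination: sin δ = sin ε · sin λ_s = sin 23.44° × sin 173.9° = 0.04227, so δ = +2.423°.
cos H₀ = −tan φ · tan δ = −tan(+30.6°) × tan(+2.423°) = -0.0250, so H₀ = 1.5958 rad = 91.43°.
Daylight = 2H₀/(2π) × 24.00 h = (1.5958/π) × 24.00 = 12.19 h.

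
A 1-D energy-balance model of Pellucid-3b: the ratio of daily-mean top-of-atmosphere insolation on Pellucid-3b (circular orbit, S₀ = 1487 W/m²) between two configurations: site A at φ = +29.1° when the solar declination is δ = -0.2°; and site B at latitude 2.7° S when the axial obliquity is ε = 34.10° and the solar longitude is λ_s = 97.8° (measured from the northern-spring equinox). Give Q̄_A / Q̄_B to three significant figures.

— Configuration A (φ=+29.1°):
cos H₀ = −tan(+29.1°) tan(-0.200°) = 0.0019, H₀ = 1.5689 rad.
Bracket: H₀ sin φ sin δ + cos φ cos δ sin H₀ = 1.5689×0.48634×-0.00349 + 0.87377×0.99999×1.00000 = -0.002663 + 0.873761 = 0.871098.
Q̄ = (S₀/π) × [bracket] = (1487/π) × 0.871098 = 412.31 W/m².
— Configuration B (φ=-2.7°):
Solar declination: sin δ = sin ε · sin λ_s = sin 34.10° × sin 97.8° = 0.55545, so δ = +33.742°.
cos H₀ = −tan(-2.7°) tan(+33.742°) = 0.0315, H₀ = 1.5393 rad.
Bracket: H₀ sin φ sin δ + cos φ cos δ sin H₀ = 1.5393×-0.04711×0.55545 + 0.99889×0.83155×0.99950 = -0.040279 + 0.830212 = 0.789933.
Q̄ = (S₀/π) × [bracket] = (1487/π) × 0.789933 = 373.90 W/m².
Ratio Q̄_A / Q̄_B = 412.31 / 373.90 = 1.103.

Q̄_A / Q̄_B ≈ 1.10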